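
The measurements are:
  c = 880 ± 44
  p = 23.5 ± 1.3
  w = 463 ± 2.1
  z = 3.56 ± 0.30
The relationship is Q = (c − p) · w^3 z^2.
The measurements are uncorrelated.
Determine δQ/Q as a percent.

17.7%

Let u = c − p = 856. δu = √(δc² + δp²) = √(1940 + 1.69) = 44.0, so δu/u = 0.0514.
Q is then a monomial in u, w, z:
δQ/Q = √((δu/u)² + (3·δw/w)² + (2·δz/z)²) = √(0.00264 + 0.000185 + 0.0284) = 0.177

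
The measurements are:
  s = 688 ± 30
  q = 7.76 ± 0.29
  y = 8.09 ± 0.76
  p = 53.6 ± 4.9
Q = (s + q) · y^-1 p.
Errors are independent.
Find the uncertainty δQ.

636

Let u = s + q = 696. δu = √(δs² + δq²) = √(900 + 0.0841) = 30.0, so δu/u = 0.0431.
Q is then a monomial in u, y, p:
δQ/Q = √((δu/u)² + (-1·δy/y)² + (1·δp/p)²) = √(0.00186 + 0.00883 + 0.00836) = 0.138
Q = 4610, so δQ = 0.138 × 4610 = 636.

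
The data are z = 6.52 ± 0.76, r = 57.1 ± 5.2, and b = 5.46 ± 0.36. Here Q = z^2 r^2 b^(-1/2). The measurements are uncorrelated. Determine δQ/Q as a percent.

29.8%

Products/powers → add relative errors in quadrature, weighted by exponent:
  (2·δz/z)² = (2×0.117)² = 0.0543;  (2·δr/r)² = (2×0.0911)² = 0.0332;  (−½·δb/b)² = (-0.5×0.0659)² = 0.00109
δQ/Q = √(0.0886) = 0.298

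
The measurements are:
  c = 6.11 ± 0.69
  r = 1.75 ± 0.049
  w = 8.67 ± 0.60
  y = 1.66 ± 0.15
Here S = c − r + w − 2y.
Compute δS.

0.964

S is a linear combination, so absolute uncertainties add in quadrature:
  (δc)² = 0.476;  (δr)² = 0.00240;  (δw)² = 0.360;  (2·δy)² = 0.0900
δS = √(0.929) = 0.964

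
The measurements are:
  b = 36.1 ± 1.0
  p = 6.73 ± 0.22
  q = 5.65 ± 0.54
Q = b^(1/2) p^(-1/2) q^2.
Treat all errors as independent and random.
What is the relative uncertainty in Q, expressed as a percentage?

Relative error in a monomial: (δQ/Q)² = Σ (nᵢ · δxᵢ/xᵢ)².
  (½·δb/b)² = (0.5×0.0277)² = 0.000192;  (−½·δp/p)² = (-0.5×0.0327)² = 0.000267;  (2·δq/q)² = (2×0.0956)² = 0.0365
δQ/Q = √(0.0370) = 0.192

19.2%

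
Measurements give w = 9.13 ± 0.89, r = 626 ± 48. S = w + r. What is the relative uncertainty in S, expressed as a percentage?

Sums and differences: (δS)² = Σ (cᵢ δxᵢ)².
  (δw)² = 0.792;  (δr)² = 2300
δS = √(2300) = 48.0
S = 635, so δS/S = 48.0/635 = 0.0756.

7.56%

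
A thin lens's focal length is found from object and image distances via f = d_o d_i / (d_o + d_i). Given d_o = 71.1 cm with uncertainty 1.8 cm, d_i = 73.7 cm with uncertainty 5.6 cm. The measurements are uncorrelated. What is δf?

∂f/∂d_o = (d_i/(d_o+d_i))² = 0.259;  ∂f/∂d_i = (d_o/(d_o+d_i))² = 0.241
δf = √((∂f/∂d_o · δd_o)² + (∂f/∂d_i · δd_i)²) = √(0.217 + 1.82) = 1.43 cm

1.43 cm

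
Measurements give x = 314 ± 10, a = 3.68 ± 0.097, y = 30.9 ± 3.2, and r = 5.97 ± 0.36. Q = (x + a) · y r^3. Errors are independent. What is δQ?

Let u = x + a = 318. δu = √(δx² + δa²) = √(100 + 0.00941) = 10.0, so δu/u = 0.0315.
Q is then a monomial in u, y, r:
δQ/Q = √((δu/u)² + (1·δy/y)² + (3·δr/r)²) = √(0.000991 + 0.0107 + 0.0327) = 0.211
Q = 2.09e+06, so δQ = 0.211 × 2.09e+06 = 4.4e+05.

4.4e+05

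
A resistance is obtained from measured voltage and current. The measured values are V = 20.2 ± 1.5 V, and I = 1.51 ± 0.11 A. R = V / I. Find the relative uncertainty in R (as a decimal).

R is a product of powers, so relative uncertainties combine in quadrature:
  (1·δV/V)² = (1×0.0743)² = 0.00551;  (-1·δI/I)² = (-1×0.0728)² = 0.00531
δR/R = √(0.0108) = 0.104

0.104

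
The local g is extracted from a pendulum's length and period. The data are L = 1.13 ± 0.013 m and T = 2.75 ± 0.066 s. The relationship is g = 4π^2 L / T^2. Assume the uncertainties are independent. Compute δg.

For a monomial g ∝ L, T^-2, fractional errors add in quadrature:
  (1·δL/L)² = (1×0.0115)² = 0.000132;  (-2·δT/T)² = (-2×0.0240)² = 0.00230
δg/g = √(0.00244) = 0.0494
g = 5.90 m/s^2, so δg = 0.0494 × 5.90 = 0.291 m/s^2.

0.291 m/s^2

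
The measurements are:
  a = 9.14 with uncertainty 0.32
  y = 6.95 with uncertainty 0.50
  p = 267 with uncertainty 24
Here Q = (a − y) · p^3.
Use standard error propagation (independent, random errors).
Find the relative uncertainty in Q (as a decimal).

0.382

Let u = a − y = 2.19. δu = √(δa² + δy²) = √(0.102 + 0.250) = 0.594, so δu/u = 0.271.
Q is then a monomial in u, p:
δQ/Q = √((δu/u)² + (3·δp/p)²) = √(0.0735 + 0.0727) = 0.382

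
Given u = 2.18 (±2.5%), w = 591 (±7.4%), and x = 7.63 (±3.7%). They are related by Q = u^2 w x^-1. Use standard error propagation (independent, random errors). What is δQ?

Since Q is a product/quotient, work with relative uncertainties:
  (2·δu/u)² = (2×0.0250)² = 0.00250;  (1·δw/w)² = (1×0.0740)² = 0.00548;  (-1·δx/x)² = (-1×0.0370)² = 0.00137
δQ/Q = √(0.00935) = 0.0967
Q = 368, so δQ = 0.0967 × 368 = 35.6.

35.6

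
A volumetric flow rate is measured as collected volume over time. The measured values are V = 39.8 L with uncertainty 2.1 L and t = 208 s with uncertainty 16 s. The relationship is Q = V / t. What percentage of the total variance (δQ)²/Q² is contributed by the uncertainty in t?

(δQ/Q)² = (1·δV/V)² + (-1·δt/t)²
  V term: (1×0.0528)² = 0.00278
  t term: (-1×0.0769)² = 0.00592
Total = 0.00870. Share from t = 0.00592/0.00870 = 0.680.

68.0%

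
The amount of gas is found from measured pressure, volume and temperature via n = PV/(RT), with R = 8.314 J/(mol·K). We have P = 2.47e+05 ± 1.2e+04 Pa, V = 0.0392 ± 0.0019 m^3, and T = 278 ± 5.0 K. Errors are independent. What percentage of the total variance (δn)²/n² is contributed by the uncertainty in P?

(δn/n)² = (1·δP/P)² + (1·δV/V)² + (-1·δT/T)²
  P term: (1×0.0486)² = 0.00236
  V term: (1×0.0485)² = 0.00235
  T term: (-1×0.0180)² = 0.000323
Total = 0.00503. Share from P = 0.00236/0.00503 = 0.469.

46.9%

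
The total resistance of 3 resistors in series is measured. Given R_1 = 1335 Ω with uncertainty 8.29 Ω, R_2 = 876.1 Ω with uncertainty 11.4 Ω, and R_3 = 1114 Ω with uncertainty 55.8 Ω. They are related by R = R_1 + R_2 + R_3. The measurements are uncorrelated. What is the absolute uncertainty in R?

R is a linear combination, so absolute uncertainties add in quadrature:
  (δR_1)² = 68.7;  (δR_2)² = 130;  (δR_3)² = 3110
δR = √(3310) = 57.6 Ω

57.6 Ω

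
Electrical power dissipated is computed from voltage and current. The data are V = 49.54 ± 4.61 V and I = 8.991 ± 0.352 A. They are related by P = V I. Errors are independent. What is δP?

45.0 W

P is a product of powers, so relative uncertainties combine in quadrature:
  (1·δV/V)² = (1×0.0931)² = 0.00866;  (1·δI/I)² = (1×0.0392)² = 0.00153
δP/P = √(0.0102) = 0.101
P = 445.4 W, so δP = 0.101 × 445.4 = 45.0 W.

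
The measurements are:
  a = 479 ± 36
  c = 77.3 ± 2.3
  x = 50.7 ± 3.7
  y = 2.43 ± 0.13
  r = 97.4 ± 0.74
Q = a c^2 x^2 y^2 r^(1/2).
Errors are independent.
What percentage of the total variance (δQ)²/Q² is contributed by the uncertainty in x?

50.8%

(δQ/Q)² = (1·δa/a)² + (2·δc/c)² + (2·δx/x)² + (2·δy/y)² + (½·δr/r)²
  a term: (1×0.0752)² = 0.00565
  c term: (2×0.0298)² = 0.00354
  x term: (2×0.0730)² = 0.0213
  y term: (2×0.0535)² = 0.0114
  r term: (0.5×0.00760)² = 1.44e-05
Total = 0.0420. Share from x = 0.0213/0.0420 = 0.508.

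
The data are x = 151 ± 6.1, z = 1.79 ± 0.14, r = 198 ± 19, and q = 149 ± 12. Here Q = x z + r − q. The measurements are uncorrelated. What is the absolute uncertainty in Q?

32.7

Let p = x·z = 270. δp/p = √((1·δx/x)² + (1·δz/z)²) = √(0.00163 + 0.00612) = 0.0880, so δp = 23.8.
Q = p + r − q: δQ = √(δp² + δr² + δq²) = √(566 + 361 + 144) = 32.7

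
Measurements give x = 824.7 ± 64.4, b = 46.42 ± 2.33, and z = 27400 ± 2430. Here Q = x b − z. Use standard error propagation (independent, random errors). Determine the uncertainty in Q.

Let p = x·b = 38280. δp/p = √((1·δx/x)² + (1·δb/b)²) = √(0.00610 + 0.00252) = 0.0928, so δp = 3550.
Q = p − z: δQ = √(δp² + δz²) = √(1.26e+07 + 5.9e+06) = 4310

4310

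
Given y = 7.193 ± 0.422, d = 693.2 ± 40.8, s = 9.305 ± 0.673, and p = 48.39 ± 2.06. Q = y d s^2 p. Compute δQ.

3.6e+06

Relative error in a monomial: (δQ/Q)² = Σ (nᵢ · δxᵢ/xᵢ)².
  (1·δy/y)² = (1×0.0587)² = 0.00344;  (1·δd/d)² = (1×0.0589)² = 0.00346;  (2·δs/s)² = (2×0.0723)² = 0.0209;  (1·δp/p)² = (1×0.0426)² = 0.00181
δQ/Q = √(0.0296) = 0.172
Q = 2.089e+07, so δQ = 0.172 × 2.089e+07 = 3.6e+06.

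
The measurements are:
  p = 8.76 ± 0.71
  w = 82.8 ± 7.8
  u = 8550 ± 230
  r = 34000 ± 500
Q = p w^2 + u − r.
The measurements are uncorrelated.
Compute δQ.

12300

Let h = p·w^2 = 60100. δh/h = √((1·δp/p)² + (2·δw/w)²) = √(0.00657 + 0.0355) = 0.205, so δh = 12300.
Q = h + u − r: δQ = √(δh² + δu² + δr²) = √(1.52e+08 + 52900 + 2.5e+05) = 12300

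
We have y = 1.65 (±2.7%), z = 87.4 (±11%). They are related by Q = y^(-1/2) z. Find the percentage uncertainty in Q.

11.1%

Each factor contributes (exponent × relative error)² to (δQ/Q)²:
  (−½·δy/y)² = (-0.5×0.0270)² = 0.000182;  (1·δz/z)² = (1×0.110)² = 0.0121
δQ/Q = √(0.0123) = 0.111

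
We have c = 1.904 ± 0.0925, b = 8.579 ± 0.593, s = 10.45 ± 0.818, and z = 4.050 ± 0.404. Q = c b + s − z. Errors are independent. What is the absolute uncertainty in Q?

Let p = c·b = 16.33. δp/p = √((1·δc/c)² + (1·δb/b)²) = √(0.00236 + 0.00478) = 0.0845, so δp = 1.38.
Q = p + s − z: δQ = √(δp² + δs² + δz²) = √(1.90 + 0.669 + 0.163) = 1.65

1.65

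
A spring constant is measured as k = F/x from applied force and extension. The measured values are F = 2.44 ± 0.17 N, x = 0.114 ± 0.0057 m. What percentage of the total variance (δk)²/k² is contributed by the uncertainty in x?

(δk/k)² = (1·δF/F)² + (-1·δx/x)²
  F term: (1×0.0697)² = 0.00485
  x term: (-1×0.0500)² = 0.00250
Total = 0.00735. Share from x = 0.00250/0.00735 = 0.340.

34.0%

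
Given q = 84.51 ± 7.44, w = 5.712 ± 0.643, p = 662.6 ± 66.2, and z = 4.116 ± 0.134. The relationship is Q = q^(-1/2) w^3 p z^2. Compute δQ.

82100

Each factor contributes (exponent × relative error)² to (δQ/Q)²:
  (−½·δq/q)² = (-0.5×0.0880)² = 0.00194;  (3·δw/w)² = (3×0.113)² = 0.114;  (1·δp/p)² = (1×0.0999)² = 0.00998;  (2·δz/z)² = (2×0.0326)² = 0.00424
δQ/Q = √(0.130) = 0.361
Q = 227600, so δQ = 0.361 × 227600 = 82100.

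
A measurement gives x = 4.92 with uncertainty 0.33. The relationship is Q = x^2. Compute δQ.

Q is a product of powers, so relative uncertainties combine in quadrature:
  (2·δx/x)² = (2×0.0671)² = 0.0180
δQ/Q = √(0.0180) = 0.134
Q = 24.2, so δQ = 0.134 × 24.2 = 3.25.

3.25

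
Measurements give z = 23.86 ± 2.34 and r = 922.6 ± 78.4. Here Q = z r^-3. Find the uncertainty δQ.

8.3e-09

Q is a product of powers, so relative uncertainties combine in quadrature:
  (1·δz/z)² = (1×0.0981)² = 0.00962;  (-3·δr/r)² = (-3×0.0850)² = 0.0650
δQ/Q = √(0.0746) = 0.273
Q = 3.038e-08, so δQ = 0.273 × 3.038e-08 = 8.3e-09.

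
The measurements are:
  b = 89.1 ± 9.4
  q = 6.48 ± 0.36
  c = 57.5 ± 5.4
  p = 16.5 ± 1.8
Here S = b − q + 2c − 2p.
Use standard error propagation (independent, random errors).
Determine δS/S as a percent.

Each term contributes (cᵢ δxᵢ)² to (δS)²:
  (δb)² = 88.4;  (δq)² = 0.130;  (2·δc)² = 117;  (2·δp)² = 13.0
δS = √(218) = 14.8
S = 165, so δS/S = 14.8/165 = 0.0897.

8.97%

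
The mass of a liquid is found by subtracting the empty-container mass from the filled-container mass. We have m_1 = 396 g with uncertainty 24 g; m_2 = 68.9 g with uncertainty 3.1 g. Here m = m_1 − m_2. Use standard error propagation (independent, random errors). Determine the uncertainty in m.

Each term contributes (cᵢ δxᵢ)² to (δm)²:
  (δm_1)² = 576;  (δm_2)² = 9.61
δm = √(586) = 24.2 g

24.2 g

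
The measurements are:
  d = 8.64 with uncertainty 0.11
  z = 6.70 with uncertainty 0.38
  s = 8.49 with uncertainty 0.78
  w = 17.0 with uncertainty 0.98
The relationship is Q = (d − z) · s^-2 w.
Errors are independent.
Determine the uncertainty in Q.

0.128

Let u = d − z = 1.94. δu = √(δd² + δz²) = √(0.0121 + 0.144) = 0.396, so δu/u = 0.204.
Q is then a monomial in u, s, w:
δQ/Q = √((δu/u)² + (-2·δs/s)² + (1·δw/w)²) = √(0.0416 + 0.0338 + 0.00332) = 0.280
Q = 0.458, so δQ = 0.280 × 0.458 = 0.128.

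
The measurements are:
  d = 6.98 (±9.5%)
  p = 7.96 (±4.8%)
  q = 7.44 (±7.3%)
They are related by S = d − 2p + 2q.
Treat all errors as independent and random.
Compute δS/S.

Sums and differences: (δS)² = Σ (cᵢ δxᵢ)².
  (δd)² = 0.440;  (2·δp)² = 0.584;  (2·δq)² = 1.18
δS = √(2.20) = 1.48
S = 5.94, so δS/S = 1.48/5.94 = 0.250.

0.250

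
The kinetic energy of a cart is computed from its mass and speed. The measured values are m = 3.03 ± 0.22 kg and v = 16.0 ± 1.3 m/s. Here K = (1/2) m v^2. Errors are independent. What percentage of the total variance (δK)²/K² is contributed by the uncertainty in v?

83.4%

(δK/K)² = (1·δm/m)² + (2·δv/v)²
  m term: (1×0.0726)² = 0.00527
  v term: (2×0.0813)² = 0.0264
Total = 0.0317. Share from v = 0.0264/0.0317 = 0.834.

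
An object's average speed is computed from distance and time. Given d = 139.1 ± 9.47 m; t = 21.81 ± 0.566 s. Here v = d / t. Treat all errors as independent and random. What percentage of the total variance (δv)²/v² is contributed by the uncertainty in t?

12.7%

(δv/v)² = (1·δd/d)² + (-1·δt/t)²
  d term: (1×0.0681)² = 0.00463
  t term: (-1×0.0260)² = 0.000673
Total = 0.00531. Share from t = 0.000673/0.00531 = 0.127.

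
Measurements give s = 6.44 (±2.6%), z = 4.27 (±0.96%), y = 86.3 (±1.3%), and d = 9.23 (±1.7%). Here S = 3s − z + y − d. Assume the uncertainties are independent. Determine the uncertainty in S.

Absolute uncertainties add in quadrature for a linear combination:
  (3·δs)² = 0.252;  (δz)² = 0.00168;  (δy)² = 1.26;  (δd)² = 0.0246
δS = √(1.54) = 1.24

1.24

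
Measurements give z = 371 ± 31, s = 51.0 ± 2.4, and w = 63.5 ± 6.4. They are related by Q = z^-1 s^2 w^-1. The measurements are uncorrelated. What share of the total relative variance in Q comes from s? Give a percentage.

34.1%

(δQ/Q)² = (-1·δz/z)² + (2·δs/s)² + (-1·δw/w)²
  z term: (-1×0.0836)² = 0.00698
  s term: (2×0.0471)² = 0.00886
  w term: (-1×0.101)² = 0.0102
Total = 0.0260. Share from s = 0.00886/0.0260 = 0.341.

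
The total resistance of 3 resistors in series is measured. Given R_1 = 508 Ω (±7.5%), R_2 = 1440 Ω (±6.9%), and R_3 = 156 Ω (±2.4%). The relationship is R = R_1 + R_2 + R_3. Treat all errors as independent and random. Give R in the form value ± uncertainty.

2100 ± 106 Ω

Each term contributes (cᵢ δxᵢ)² to (δR)²:
  (δR_1)² = 1450;  (δR_2)² = 9870;  (δR_3)² = 14.0
δR = √(11300) = 106 Ω
R = 2100 Ω.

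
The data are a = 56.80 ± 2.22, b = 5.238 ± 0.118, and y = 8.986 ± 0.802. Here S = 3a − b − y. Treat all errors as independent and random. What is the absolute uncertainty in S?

Each term contributes (cᵢ δxᵢ)² to (δS)²:
  (3·δa)² = 44.4;  (δb)² = 0.0139;  (δy)² = 0.643
δS = √(45.0) = 6.71

6.71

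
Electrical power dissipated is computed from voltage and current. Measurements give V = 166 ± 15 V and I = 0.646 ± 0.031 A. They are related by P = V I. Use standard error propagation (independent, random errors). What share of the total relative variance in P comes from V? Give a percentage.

(δP/P)² = (1·δV/V)² + (1·δI/I)²
  V term: (1×0.0904)² = 0.00817
  I term: (1×0.0480)² = 0.00230
Total = 0.0105. Share from V = 0.00817/0.0105 = 0.780.

78.0%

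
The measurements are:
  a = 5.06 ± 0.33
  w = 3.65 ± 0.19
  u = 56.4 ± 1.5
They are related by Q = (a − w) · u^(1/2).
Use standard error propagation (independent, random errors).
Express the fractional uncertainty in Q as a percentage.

Let h = a − w = 1.41. δh = √(δa² + δw²) = √(0.109 + 0.0361) = 0.381, so δh/h = 0.270.
Q is then a monomial in h, u:
δQ/Q = √((δh/h)² + (½·δu/u)²) = √(0.0729 + 0.000177) = 0.270

27.0%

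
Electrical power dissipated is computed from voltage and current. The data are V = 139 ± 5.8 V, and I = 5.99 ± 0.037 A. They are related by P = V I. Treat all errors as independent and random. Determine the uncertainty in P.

P is a product of powers, so relative uncertainties combine in quadrature:
  (1·δV/V)² = (1×0.0417)² = 0.00174;  (1·δI/I)² = (1×0.00618)² = 3.82e-05
δP/P = √(0.00178) = 0.0422
P = 833 W, so δP = 0.0422 × 833 = 35.1 W.

35.1 W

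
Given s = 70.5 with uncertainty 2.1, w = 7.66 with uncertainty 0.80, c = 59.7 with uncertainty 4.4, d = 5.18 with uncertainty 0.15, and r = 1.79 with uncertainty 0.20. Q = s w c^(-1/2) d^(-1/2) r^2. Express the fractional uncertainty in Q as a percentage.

25.2%

For a monomial Q ∝ s, w, c^(-1/2), d^(-1/2), r^2, fractional errors add in quadrature:
  (1·δs/s)² = (1×0.0298)² = 0.000887;  (1·δw/w)² = (1×0.104)² = 0.0109;  (−½·δc/c)² = (-0.5×0.0737)² = 0.00136;  (−½·δd/d)² = (-0.5×0.0290)² = 0.000210;  (2·δr/r)² = (2×0.112)² = 0.0499
δQ/Q = √(0.0633) = 0.252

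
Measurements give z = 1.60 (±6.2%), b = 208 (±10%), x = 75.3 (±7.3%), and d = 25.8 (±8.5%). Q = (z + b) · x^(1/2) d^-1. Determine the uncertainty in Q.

Let u = z + b = 210. δu = √(δz² + δb²) = √(0.00984 + 433) = 20.8, so δu/u = 0.0992.
Q is then a monomial in u, x, d:
δQ/Q = √((δu/u)² + (½·δx/x)² + (-1·δd/d)²) = √(0.00985 + 0.00133 + 0.00723) = 0.136
Q = 70.5, so δQ = 0.136 × 70.5 = 9.56.

9.56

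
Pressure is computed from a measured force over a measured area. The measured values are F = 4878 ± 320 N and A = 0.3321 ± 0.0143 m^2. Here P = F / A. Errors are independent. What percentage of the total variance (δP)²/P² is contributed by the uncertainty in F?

69.9%

(δP/P)² = (1·δF/F)² + (-1·δA/A)²
  F term: (1×0.0656)² = 0.00430
  A term: (-1×0.0431)² = 0.00185
Total = 0.00616. Share from F = 0.00430/0.00616 = 0.699.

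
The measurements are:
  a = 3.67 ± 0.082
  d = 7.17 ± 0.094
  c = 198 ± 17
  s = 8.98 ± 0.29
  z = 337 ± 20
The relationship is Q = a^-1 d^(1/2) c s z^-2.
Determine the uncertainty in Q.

Q is a product of powers, so relative uncertainties combine in quadrature:
  (-1·δa/a)² = (-1×0.0223)² = 0.000499;  (½·δd/d)² = (0.5×0.0131)² = 4.3e-05;  (1·δc/c)² = (1×0.0859)² = 0.00737;  (1·δs/s)² = (1×0.0323)² = 0.00104;  (-2·δz/z)² = (-2×0.0593)² = 0.0141
δQ/Q = √(0.0230) = 0.152
Q = 0.0114, so δQ = 0.152 × 0.0114 = 0.00173.

0.00173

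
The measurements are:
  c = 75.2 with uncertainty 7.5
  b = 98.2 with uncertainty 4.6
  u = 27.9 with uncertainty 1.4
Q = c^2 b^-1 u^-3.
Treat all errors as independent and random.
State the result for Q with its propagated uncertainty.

Q is a product of powers, so relative uncertainties combine in quadrature:
  (2·δc/c)² = (2×0.0997)² = 0.0398;  (-1·δb/b)² = (-1×0.0468)² = 0.00219;  (-3·δu/u)² = (-3×0.0502)² = 0.0227
δQ/Q = √(0.0646) = 0.254
Q = 0.00265, so δQ = 0.254 × 0.00265 = 0.000674.

0.00265 ± 0.000674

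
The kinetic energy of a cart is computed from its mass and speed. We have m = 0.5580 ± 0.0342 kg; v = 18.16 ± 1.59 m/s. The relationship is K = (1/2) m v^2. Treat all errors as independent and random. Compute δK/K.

K is a product of powers, so relative uncertainties combine in quadrature:
  (1·δm/m)² = (1×0.0613)² = 0.00376;  (2·δv/v)² = (2×0.0876)² = 0.0307
δK/K = √(0.0344) = 0.186

0.186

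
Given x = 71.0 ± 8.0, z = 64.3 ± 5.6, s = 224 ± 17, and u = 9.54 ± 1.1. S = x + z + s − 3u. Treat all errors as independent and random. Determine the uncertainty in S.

19.9

S is a linear combination, so absolute uncertainties add in quadrature:
  (δx)² = 64.0;  (δz)² = 31.4;  (δs)² = 289;  (3·δu)² = 10.9
δS = √(395) = 19.9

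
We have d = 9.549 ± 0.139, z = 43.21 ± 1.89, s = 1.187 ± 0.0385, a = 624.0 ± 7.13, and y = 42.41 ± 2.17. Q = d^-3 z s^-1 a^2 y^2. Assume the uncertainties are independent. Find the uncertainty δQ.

3.69e+06

Each factor contributes (exponent × relative error)² to (δQ/Q)²:
  (-3·δd/d)² = (-3×0.0146)² = 0.00191;  (1·δz/z)² = (1×0.0437)² = 0.00191;  (-1·δs/s)² = (-1×0.0324)² = 0.00105;  (2·δa/a)² = (2×0.0114)² = 0.000522;  (2·δy/y)² = (2×0.0512)² = 0.0105
δQ/Q = √(0.0159) = 0.126
Q = 2.928e+07, so δQ = 0.126 × 2.928e+07 = 3.69e+06.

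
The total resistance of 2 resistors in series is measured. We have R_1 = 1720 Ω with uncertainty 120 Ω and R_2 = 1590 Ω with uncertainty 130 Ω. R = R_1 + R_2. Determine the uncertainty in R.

177 Ω

R is a linear combination, so absolute uncertainties add in quadrature:
  (δR_1)² = 14400;  (δR_2)² = 16900
δR = √(31300) = 177 Ω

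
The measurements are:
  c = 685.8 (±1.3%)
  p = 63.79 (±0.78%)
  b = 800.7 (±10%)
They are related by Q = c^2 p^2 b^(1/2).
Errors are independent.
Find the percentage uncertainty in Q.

5.85%

Products/powers → add relative errors in quadrature, weighted by exponent:
  (2·δc/c)² = (2×0.0130)² = 0.000676;  (2·δp/p)² = (2×0.00780)² = 0.000243;  (½·δb/b)² = (0.5×0.100)² = 0.00250
δQ/Q = √(0.00342) = 0.0585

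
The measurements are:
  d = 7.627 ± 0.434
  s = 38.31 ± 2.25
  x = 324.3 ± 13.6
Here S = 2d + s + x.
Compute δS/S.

S is a linear combination, so absolute uncertainties add in quadrature:
  (2·δd)² = 0.753;  (δs)² = 5.06;  (δx)² = 185
δS = √(191) = 13.8
S = 377.9, so δS/S = 13.8/377.9 = 0.0366.

0.0366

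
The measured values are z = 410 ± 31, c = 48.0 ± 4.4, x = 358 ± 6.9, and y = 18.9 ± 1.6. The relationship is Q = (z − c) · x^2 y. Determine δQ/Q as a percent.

12.7%

Let u = z − c = 362. δu = √(δz² + δc²) = √(961 + 19.4) = 31.3, so δu/u = 0.0865.
Q is then a monomial in u, x, y:
δQ/Q = √((δu/u)² + (2·δx/x)² + (1·δy/y)²) = √(0.00748 + 0.00149 + 0.00717) = 0.127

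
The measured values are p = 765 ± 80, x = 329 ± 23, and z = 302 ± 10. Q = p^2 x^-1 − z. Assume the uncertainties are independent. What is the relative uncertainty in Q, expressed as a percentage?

Let w = p^2·x^-1 = 1780. δw/w = √((2·δp/p)² + (-1·δx/x)²) = √(0.0437 + 0.00489) = 0.221, so δw = 392.
Q = w − z: δQ = √(δw² + δz²) = √(1.54e+05 + 100) = 392
Q = 1480, so δQ/Q = 392/1480 = 0.266.

26.6%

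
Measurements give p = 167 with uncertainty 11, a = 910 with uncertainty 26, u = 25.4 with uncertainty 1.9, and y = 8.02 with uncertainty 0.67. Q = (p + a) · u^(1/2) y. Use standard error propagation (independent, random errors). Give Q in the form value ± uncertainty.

43500 ± 4140

Let w = p + a = 1080. δw = √(δp² + δa²) = √(121 + 676) = 28.2, so δw/w = 0.0262.
Q is then a monomial in w, u, y:
δQ/Q = √((δw/w)² + (½·δu/u)² + (1·δy/y)²) = √(0.000687 + 0.00140 + 0.00698) = 0.0952
Q = 43500, so δQ = 0.0952 × 43500 = 4140.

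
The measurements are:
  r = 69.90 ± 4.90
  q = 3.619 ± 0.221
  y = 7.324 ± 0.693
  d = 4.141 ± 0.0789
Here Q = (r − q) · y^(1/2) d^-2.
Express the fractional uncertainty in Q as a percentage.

9.57%

Let u = r − q = 66.28. δu = √(δr² + δq²) = √(24.0 + 0.0488) = 4.90, so δu/u = 0.0740.
Q is then a monomial in u, y, d:
δQ/Q = √((δu/u)² + (½·δy/y)² + (-2·δd/d)²) = √(0.00548 + 0.00224 + 0.00145) = 0.0957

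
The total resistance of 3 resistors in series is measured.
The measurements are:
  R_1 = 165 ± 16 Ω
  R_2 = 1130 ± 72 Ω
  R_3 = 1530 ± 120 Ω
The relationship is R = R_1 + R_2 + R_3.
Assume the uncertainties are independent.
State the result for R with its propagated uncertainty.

Sums and differences: (δR)² = Σ (cᵢ δxᵢ)².
  (δR_1)² = 256;  (δR_2)² = 5180;  (δR_3)² = 14400
δR = √(19800) = 141 Ω
R = 2820 Ω.

2820 ± 141 Ω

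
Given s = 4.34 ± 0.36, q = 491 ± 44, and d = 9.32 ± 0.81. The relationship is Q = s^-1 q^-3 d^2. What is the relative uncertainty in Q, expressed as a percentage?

33.1%

For a monomial Q ∝ s^-1, q^-3, d^2, fractional errors add in quadrature:
  (-1·δs/s)² = (-1×0.0829)² = 0.00688;  (-3·δq/q)² = (-3×0.0896)² = 0.0723;  (2·δd/d)² = (2×0.0869)² = 0.0302
δQ/Q = √(0.109) = 0.331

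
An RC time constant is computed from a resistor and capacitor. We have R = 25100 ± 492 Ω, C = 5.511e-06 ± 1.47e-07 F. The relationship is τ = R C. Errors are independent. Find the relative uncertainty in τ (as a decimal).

0.0331

For a monomial τ ∝ R, C, fractional errors add in quadrature:
  (1·δR/R)² = (1×0.0196)² = 0.000384;  (1·δC/C)² = (1×0.0267)² = 0.000711
δτ/τ = √(0.00110) = 0.0331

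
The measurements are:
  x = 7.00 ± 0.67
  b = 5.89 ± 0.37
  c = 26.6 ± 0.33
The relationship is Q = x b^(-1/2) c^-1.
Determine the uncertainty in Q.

Each factor contributes (exponent × relative error)² to (δQ/Q)²:
  (1·δx/x)² = (1×0.0957)² = 0.00916;  (−½·δb/b)² = (-0.5×0.0628)² = 0.000987;  (-1·δc/c)² = (-1×0.0124)² = 0.000154
δQ/Q = √(0.0103) = 0.101
Q = 0.108, so δQ = 0.101 × 0.108 = 0.0110.

0.0110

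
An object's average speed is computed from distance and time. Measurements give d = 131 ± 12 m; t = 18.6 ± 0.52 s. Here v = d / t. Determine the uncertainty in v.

Products/powers → add relative errors in quadrature, weighted by exponent:
  (1·δd/d)² = (1×0.0916)² = 0.00839;  (-1·δt/t)² = (-1×0.0280)² = 0.000782
δv/v = √(0.00917) = 0.0958
v = 7.04 m/s, so δv = 0.0958 × 7.04 = 0.675 m/s.

0.675 m/s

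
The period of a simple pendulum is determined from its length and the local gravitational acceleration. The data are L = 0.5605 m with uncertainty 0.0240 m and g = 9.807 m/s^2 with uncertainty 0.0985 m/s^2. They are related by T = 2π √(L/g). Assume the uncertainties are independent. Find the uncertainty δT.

0.0330 s

Products/powers → add relative errors in quadrature, weighted by exponent:
  (½·δL/L)² = (0.5×0.0428)² = 0.000458;  (−½·δg/g)² = (-0.5×0.0100)² = 2.52e-05
δT/T = √(0.000484) = 0.0220
T = 1.502 s, so δT = 0.0220 × 1.502 = 0.0330 s.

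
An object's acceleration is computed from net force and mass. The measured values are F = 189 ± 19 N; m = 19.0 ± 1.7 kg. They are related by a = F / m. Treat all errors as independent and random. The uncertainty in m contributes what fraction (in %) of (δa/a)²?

44.2%

(δa/a)² = (1·δF/F)² + (-1·δm/m)²
  F term: (1×0.101)² = 0.0101
  m term: (-1×0.0895)² = 0.00801
Total = 0.0181. Share from m = 0.00801/0.0181 = 0.442.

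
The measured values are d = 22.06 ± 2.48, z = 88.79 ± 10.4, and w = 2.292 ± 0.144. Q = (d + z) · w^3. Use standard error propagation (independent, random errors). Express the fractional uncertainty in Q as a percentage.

21.2%

Let u = d + z = 110.9. δu = √(δd² + δz²) = √(6.15 + 108) = 10.7, so δu/u = 0.0965.
Q is then a monomial in u, w:
δQ/Q = √((δu/u)² + (3·δw/w)²) = √(0.00930 + 0.0355) = 0.212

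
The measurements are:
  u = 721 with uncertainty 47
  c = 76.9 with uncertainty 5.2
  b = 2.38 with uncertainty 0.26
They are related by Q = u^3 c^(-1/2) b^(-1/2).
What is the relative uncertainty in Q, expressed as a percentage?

20.6%

Each factor contributes (exponent × relative error)² to (δQ/Q)²:
  (3·δu/u)² = (3×0.0652)² = 0.0382;  (−½·δc/c)² = (-0.5×0.0676)² = 0.00114;  (−½·δb/b)² = (-0.5×0.109)² = 0.00298
δQ/Q = √(0.0424) = 0.206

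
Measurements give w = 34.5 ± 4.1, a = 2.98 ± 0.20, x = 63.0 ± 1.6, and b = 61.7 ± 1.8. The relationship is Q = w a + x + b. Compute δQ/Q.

0.0626

Let p = w·a = 103. δp/p = √((1·δw/w)² + (1·δa/a)²) = √(0.0141 + 0.00450) = 0.136, so δp = 14.0.
Q = p + x + b: δQ = √(δp² + δx² + δb²) = √(197 + 2.56 + 3.24) = 14.2
Q = 228, so δQ/Q = 14.2/228 = 0.0626.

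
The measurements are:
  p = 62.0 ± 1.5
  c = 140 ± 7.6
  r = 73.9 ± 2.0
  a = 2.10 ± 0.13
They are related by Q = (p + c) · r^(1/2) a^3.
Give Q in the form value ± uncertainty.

16100 ± 3060

Let u = p + c = 202. δu = √(δp² + δc²) = √(2.25 + 57.8) = 7.75, so δu/u = 0.0383.
Q is then a monomial in u, r, a:
δQ/Q = √((δu/u)² + (½·δr/r)² + (3·δa/a)²) = √(0.00147 + 0.000183 + 0.0345) = 0.190
Q = 16100, so δQ = 0.190 × 16100 = 3060.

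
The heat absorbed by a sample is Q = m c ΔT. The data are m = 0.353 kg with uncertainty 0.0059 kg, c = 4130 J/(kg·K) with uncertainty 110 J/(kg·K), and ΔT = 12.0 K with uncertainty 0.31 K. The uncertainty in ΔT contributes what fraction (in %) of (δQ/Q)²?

40.3%

(δQ/Q)² = (1·δm/m)² + (1·δc/c)² + (1·δΔT/ΔT)²
  m term: (1×0.0167)² = 0.000279
  c term: (1×0.0266)² = 0.000709
  ΔT term: (1×0.0258)² = 0.000667
Total = 0.00166. Share from ΔT = 0.000667/0.00166 = 0.403.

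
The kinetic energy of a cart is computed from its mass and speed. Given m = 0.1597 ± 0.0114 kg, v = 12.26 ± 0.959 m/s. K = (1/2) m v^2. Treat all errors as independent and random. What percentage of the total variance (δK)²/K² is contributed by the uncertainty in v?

82.8%

(δK/K)² = (1·δm/m)² + (2·δv/v)²
  m term: (1×0.0714)² = 0.00510
  v term: (2×0.0782)² = 0.0245
Total = 0.0296. Share from v = 0.0245/0.0296 = 0.828.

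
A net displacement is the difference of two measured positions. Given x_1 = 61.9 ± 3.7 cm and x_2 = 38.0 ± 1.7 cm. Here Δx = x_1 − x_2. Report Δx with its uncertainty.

23.9 ± 4.07 cm

Each term contributes (cᵢ δxᵢ)² to (δΔx)²:
  (δx_1)² = 13.7;  (δx_2)² = 2.89
δΔx = √(16.6) = 4.07 cm
Δx = 23.9 cm.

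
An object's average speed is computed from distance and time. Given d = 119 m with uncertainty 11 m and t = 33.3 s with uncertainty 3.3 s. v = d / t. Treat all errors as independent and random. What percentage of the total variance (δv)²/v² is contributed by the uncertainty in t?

53.5%

(δv/v)² = (1·δd/d)² + (-1·δt/t)²
  d term: (1×0.0924)² = 0.00854
  t term: (-1×0.0991)² = 0.00982
Total = 0.0184. Share from t = 0.00982/0.0184 = 0.535.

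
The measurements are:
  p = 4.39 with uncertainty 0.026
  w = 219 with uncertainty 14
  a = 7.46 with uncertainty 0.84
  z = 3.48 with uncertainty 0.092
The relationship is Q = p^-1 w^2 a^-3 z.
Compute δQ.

33.2

For a monomial Q ∝ p^-1, w^2, a^-3, z, fractional errors add in quadrature:
  (-1·δp/p)² = (-1×0.00592)² = 3.51e-05;  (2·δw/w)² = (2×0.0639)² = 0.0163;  (-3·δa/a)² = (-3×0.113)² = 0.114;  (1·δz/z)² = (1×0.0264)² = 0.000699
δQ/Q = √(0.131) = 0.362
Q = 91.6, so δQ = 0.362 × 91.6 = 33.2.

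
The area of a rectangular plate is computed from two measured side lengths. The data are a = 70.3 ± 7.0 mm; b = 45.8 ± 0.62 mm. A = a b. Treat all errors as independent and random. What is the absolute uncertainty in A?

324 mm^2

Relative error in a monomial: (δA/A)² = Σ (nᵢ · δxᵢ/xᵢ)².
  (1·δa/a)² = (1×0.0996)² = 0.00991;  (1·δb/b)² = (1×0.0135)² = 0.000183
δA/A = √(0.0101) = 0.100
A = 3220 mm^2, so δA = 0.100 × 3220 = 324 mm^2.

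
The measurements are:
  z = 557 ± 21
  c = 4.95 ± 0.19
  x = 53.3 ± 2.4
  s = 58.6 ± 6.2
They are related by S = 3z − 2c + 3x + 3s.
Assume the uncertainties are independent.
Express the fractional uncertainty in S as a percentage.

3.31%

Each term contributes (cᵢ δxᵢ)² to (δS)²:
  (3·δz)² = 3970;  (2·δc)² = 0.144;  (3·δx)² = 51.8;  (3·δs)² = 346
δS = √(4370) = 66.1
S = 2000, so δS/S = 66.1/2000 = 0.0331.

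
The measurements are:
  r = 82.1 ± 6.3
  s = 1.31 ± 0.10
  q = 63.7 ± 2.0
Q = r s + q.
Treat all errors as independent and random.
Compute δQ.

11.8

Let p = r·s = 108. δp/p = √((1·δr/r)² + (1·δs/s)²) = √(0.00589 + 0.00583) = 0.108, so δp = 11.6.
Q = p + q: δQ = √(δp² + δq²) = √(136 + 4.00) = 11.8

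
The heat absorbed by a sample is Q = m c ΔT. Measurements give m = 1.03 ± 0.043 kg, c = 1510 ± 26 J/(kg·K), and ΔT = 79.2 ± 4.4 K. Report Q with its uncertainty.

For a monomial Q ∝ m, c, ΔT, fractional errors add in quadrature:
  (1·δm/m)² = (1×0.0417)² = 0.00174;  (1·δc/c)² = (1×0.0172)² = 0.000296;  (1·δΔT/ΔT)² = (1×0.0556)² = 0.00309
δQ/Q = √(0.00513) = 0.0716
Q = 1.23e+05 J, so δQ = 0.0716 × 1.23e+05 = 8820 J.

(1.23 ± 0.0882) × 10^5 J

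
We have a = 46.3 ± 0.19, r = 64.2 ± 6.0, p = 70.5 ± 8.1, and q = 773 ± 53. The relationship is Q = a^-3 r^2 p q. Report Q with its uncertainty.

2260 ± 521

Products/powers → add relative errors in quadrature, weighted by exponent:
  (-3·δa/a)² = (-3×0.00410)² = 0.000152;  (2·δr/r)² = (2×0.0935)² = 0.0349;  (1·δp/p)² = (1×0.115)² = 0.0132;  (1·δq/q)² = (1×0.0686)² = 0.00470
δQ/Q = √(0.0530) = 0.230
Q = 2260, so δQ = 0.230 × 2260 = 521.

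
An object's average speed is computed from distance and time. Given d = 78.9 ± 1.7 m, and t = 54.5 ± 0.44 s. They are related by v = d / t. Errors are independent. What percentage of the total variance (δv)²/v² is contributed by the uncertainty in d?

87.7%

(δv/v)² = (1·δd/d)² + (-1·δt/t)²
  d term: (1×0.0215)² = 0.000464
  t term: (-1×0.00807)² = 6.52e-05
Total = 0.000529. Share from d = 0.000464/0.000529 = 0.877.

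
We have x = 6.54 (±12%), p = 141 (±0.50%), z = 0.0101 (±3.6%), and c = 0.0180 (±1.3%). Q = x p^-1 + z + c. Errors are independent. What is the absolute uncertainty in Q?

0.00559

Let w = x·p^-1 = 0.0464. δw/w = √((1·δx/x)² + (-1·δp/p)²) = √(0.0144 + 2.5e-05) = 0.120, so δw = 0.00557.
Q = w + z + c: δQ = √(δw² + δz² + δc²) = √(3.1e-05 + 1.32e-07 + 5.48e-08) = 0.00559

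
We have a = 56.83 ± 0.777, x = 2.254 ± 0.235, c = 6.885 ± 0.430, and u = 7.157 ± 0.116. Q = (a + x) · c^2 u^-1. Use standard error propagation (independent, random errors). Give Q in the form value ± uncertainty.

391.3 ± 49.6

Let w = a + x = 59.08. δw = √(δa² + δx²) = √(0.604 + 0.0552) = 0.812, so δw/w = 0.0137.
Q is then a monomial in w, c, u:
δQ/Q = √((δw/w)² + (2·δc/c)² + (-1·δu/u)²) = √(0.000189 + 0.0156 + 0.000263) = 0.127
Q = 391.3, so δQ = 0.127 × 391.3 = 49.6.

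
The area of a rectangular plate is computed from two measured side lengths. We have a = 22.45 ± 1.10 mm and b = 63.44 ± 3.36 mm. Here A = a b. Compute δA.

Each factor contributes (exponent × relative error)² to (δA/A)²:
  (1·δa/a)² = (1×0.0490)² = 0.00240;  (1·δb/b)² = (1×0.0530)² = 0.00281
δA/A = √(0.00521) = 0.0722
A = 1424 mm^2, so δA = 0.0722 × 1424 = 103 mm^2.

103 mm^2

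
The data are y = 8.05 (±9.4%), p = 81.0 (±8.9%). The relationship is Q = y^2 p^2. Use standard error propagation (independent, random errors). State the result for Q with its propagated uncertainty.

For a monomial Q ∝ y^2, p^2, fractional errors add in quadrature:
  (2·δy/y)² = (2×0.0940)² = 0.0353;  (2·δp/p)² = (2×0.0890)² = 0.0317
δQ/Q = √(0.0670) = 0.259
Q = 4.25e+05, so δQ = 0.259 × 4.25e+05 = 1.1e+05.

(4.25 ± 1.10) × 10^5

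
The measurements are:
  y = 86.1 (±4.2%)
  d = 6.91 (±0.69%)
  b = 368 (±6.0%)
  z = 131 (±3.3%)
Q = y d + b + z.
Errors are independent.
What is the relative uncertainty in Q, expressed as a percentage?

3.10%

Let p = y·d = 595. δp/p = √((1·δy/y)² + (1·δd/d)²) = √(0.00176 + 4.76e-05) = 0.0426, so δp = 25.3.
Q = p + b + z: δQ = √(δp² + δb² + δz²) = √(641 + 488 + 18.7) = 33.9
Q = 1090, so δQ/Q = 33.9/1090 = 0.0310.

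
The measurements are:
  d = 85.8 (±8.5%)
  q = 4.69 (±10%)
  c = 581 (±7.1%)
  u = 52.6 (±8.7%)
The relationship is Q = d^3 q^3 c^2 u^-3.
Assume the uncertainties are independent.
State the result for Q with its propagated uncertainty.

(1.51 ± 0.746) × 10^8

For a monomial Q ∝ d^3, q^3, c^2, u^-3, fractional errors add in quadrature:
  (3·δd/d)² = (3×0.0850)² = 0.0650;  (3·δq/q)² = (3×0.100)² = 0.0900;  (2·δc/c)² = (2×0.0710)² = 0.0202;  (-3·δu/u)² = (-3×0.0870)² = 0.0681
δQ/Q = √(0.243) = 0.493
Q = 1.51e+08, so δQ = 0.493 × 1.51e+08 = 7.46e+07.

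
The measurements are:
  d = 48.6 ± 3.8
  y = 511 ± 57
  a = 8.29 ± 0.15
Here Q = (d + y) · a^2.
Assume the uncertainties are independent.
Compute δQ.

Let u = d + y = 560. δu = √(δd² + δy²) = √(14.4 + 3250) = 57.1, so δu/u = 0.102.
Q is then a monomial in u, a:
δQ/Q = √((δu/u)² + (2·δa/a)²) = √(0.0104 + 0.00131) = 0.108
Q = 38500, so δQ = 0.108 × 38500 = 4170.

4170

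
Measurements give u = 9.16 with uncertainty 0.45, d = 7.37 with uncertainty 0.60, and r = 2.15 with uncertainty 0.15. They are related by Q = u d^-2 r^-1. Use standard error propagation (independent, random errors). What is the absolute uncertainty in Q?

0.0144

Relative error in a monomial: (δQ/Q)² = Σ (nᵢ · δxᵢ/xᵢ)².
  (1·δu/u)² = (1×0.0491)² = 0.00241;  (-2·δd/d)² = (-2×0.0814)² = 0.0265;  (-1·δr/r)² = (-1×0.0698)² = 0.00487
δQ/Q = √(0.0338) = 0.184
Q = 0.0784, so δQ = 0.184 × 0.0784 = 0.0144.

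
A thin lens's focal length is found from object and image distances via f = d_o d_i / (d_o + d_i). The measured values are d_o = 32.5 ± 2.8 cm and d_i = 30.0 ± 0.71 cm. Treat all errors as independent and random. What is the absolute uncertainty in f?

0.673 cm

∂f/∂d_o = (d_i/(d_o+d_i))² = 0.230;  ∂f/∂d_i = (d_o/(d_o+d_i))² = 0.270
δf = √((∂f/∂d_o · δd_o)² + (∂f/∂d_i · δd_i)²) = √(0.416 + 0.0369) = 0.673 cm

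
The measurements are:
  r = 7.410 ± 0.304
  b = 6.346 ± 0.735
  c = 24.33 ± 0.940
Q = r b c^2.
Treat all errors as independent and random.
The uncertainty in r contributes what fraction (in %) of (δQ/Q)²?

(δQ/Q)² = (1·δr/r)² + (1·δb/b)² + (2·δc/c)²
  r term: (1×0.0410)² = 0.00168
  b term: (1×0.116)² = 0.0134
  c term: (2×0.0386)² = 0.00597
Total = 0.0211. Share from r = 0.00168/0.0211 = 0.0799.

7.99%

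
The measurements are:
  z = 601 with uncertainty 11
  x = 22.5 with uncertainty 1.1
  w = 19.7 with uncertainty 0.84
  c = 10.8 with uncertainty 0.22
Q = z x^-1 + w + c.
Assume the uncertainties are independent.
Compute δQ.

1.64

Let p = z·x^-1 = 26.7. δp/p = √((1·δz/z)² + (-1·δx/x)²) = √(0.000335 + 0.00239) = 0.0522, so δp = 1.39.
Q = p + w + c: δQ = √(δp² + δw² + δc²) = √(1.94 + 0.706 + 0.0484) = 1.64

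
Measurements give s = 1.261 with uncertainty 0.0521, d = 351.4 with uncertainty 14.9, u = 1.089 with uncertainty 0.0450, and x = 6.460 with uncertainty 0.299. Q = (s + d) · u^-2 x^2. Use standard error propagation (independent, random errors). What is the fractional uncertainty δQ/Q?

0.131

Let w = s + d = 352.7. δw = √(δs² + δd²) = √(0.00271 + 222) = 14.9, so δw/w = 0.0423.
Q is then a monomial in w, u, x:
δQ/Q = √((δw/w)² + (-2·δu/u)² + (2·δx/x)²) = √(0.00179 + 0.00683 + 0.00857) = 0.131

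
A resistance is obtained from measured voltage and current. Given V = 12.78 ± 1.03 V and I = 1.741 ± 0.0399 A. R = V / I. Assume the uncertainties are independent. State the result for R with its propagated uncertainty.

7.341 ± 0.615 Ω

For a monomial R ∝ V, I^-1, fractional errors add in quadrature:
  (1·δV/V)² = (1×0.0806)² = 0.00650;  (-1·δI/I)² = (-1×0.0229)² = 0.000525
δR/R = √(0.00702) = 0.0838
R = 7.341 Ω, so δR = 0.0838 × 7.341 = 0.615 Ω.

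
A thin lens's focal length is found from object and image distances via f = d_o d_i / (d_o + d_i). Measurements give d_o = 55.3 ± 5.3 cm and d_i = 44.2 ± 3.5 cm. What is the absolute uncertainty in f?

1.50 cm

∂f/∂d_o = (d_i/(d_o+d_i))² = 0.197;  ∂f/∂d_i = (d_o/(d_o+d_i))² = 0.309
δf = √((∂f/∂d_o · δd_o)² + (∂f/∂d_i · δd_i)²) = √(1.09 + 1.17) = 1.50 cm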